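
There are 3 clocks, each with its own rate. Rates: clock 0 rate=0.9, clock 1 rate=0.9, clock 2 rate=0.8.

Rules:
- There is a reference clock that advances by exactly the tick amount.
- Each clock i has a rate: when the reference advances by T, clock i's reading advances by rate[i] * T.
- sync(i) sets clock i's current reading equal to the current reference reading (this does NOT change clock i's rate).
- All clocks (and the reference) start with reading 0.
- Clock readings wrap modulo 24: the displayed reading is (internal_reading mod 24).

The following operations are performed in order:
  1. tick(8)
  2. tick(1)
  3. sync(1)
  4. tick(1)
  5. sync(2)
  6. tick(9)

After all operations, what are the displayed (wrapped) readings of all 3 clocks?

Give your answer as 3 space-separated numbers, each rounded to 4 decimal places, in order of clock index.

Answer: 17.1000 18.0000 17.2000

Derivation:
After op 1 tick(8): ref=8.0000 raw=[7.2000 7.2000 6.4000]
After op 2 tick(1): ref=9.0000 raw=[8.1000 8.1000 7.2000]
After op 3 sync(1): ref=9.0000 raw=[8.1000 9.0000 7.2000]
After op 4 tick(1): ref=10.0000 raw=[9.0000 9.9000 8.0000]
After op 5 sync(2): ref=10.0000 raw=[9.0000 9.9000 10.0000]
After op 6 tick(9): ref=19.0000 raw=[17.1000 18.0000 17.2000]
Wrap final raw readings (mod 24): 17.1000 mod 24 = 17.1000; 18.0000 mod 24 = 18.0000; 17.2000 mod 24 = 17.2000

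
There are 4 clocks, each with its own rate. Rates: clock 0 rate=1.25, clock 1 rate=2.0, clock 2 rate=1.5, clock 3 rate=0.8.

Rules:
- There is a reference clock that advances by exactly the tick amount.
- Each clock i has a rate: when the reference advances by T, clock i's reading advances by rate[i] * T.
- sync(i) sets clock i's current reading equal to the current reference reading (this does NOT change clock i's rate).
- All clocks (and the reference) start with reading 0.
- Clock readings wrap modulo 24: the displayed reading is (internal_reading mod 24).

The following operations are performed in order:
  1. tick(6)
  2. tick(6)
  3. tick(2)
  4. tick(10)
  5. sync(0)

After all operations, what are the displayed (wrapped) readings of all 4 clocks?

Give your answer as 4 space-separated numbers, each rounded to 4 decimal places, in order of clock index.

After op 1 tick(6): ref=6.0000 raw=[7.5000 12.0000 9.0000 4.8000]
After op 2 tick(6): ref=12.0000 raw=[15.0000 24.0000 18.0000 9.6000]
After op 3 tick(2): ref=14.0000 raw=[17.5000 28.0000 21.0000 11.2000]
After op 4 tick(10): ref=24.0000 raw=[30.0000 48.0000 36.0000 19.2000]
After op 5 sync(0): ref=24.0000 raw=[24.0000 48.0000 36.0000 19.2000]
Wrap final raw readings (mod 24): 24.0000 mod 24 = 0.0000; 48.0000 mod 24 = 0.0000; 36.0000 mod 24 = 12.0000; 19.2000 mod 24 = 19.2000

Answer: 0.0000 0.0000 12.0000 19.2000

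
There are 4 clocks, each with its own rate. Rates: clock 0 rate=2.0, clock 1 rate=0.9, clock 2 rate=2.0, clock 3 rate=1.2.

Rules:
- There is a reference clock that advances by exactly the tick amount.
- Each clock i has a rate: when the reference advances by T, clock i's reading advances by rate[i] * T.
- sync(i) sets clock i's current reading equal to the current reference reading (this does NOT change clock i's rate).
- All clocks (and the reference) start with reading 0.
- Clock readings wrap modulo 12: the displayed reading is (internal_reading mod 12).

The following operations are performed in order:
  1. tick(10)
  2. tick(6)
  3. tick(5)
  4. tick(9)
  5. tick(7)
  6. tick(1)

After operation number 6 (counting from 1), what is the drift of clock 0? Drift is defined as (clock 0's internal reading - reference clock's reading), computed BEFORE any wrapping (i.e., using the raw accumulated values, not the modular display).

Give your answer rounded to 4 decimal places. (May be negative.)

Answer: 38.0000

Derivation:
After op 1 tick(10): ref=10.0000 raw=[20.0000 9.0000 20.0000 12.0000]
After op 2 tick(6): ref=16.0000 raw=[32.0000 14.4000 32.0000 19.2000]
After op 3 tick(5): ref=21.0000 raw=[42.0000 18.9000 42.0000 25.2000]
After op 4 tick(9): ref=30.0000 raw=[60.0000 27.0000 60.0000 36.0000]
After op 5 tick(7): ref=37.0000 raw=[74.0000 33.3000 74.0000 44.4000]
After op 6 tick(1): ref=38.0000 raw=[76.0000 34.2000 76.0000 45.6000]
Drift of clock 0 after op 6: 76.0000 - 38.0000 = 38.0000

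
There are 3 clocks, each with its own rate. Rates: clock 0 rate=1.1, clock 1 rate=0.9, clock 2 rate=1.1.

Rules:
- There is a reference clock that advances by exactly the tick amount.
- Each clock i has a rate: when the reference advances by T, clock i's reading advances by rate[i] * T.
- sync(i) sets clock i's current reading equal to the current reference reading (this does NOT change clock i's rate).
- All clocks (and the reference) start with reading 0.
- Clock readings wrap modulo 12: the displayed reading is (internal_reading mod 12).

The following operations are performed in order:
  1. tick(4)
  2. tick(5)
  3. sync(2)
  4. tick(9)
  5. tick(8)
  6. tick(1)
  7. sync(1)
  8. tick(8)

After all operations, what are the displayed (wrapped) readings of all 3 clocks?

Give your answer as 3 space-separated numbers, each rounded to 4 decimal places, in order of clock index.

Answer: 2.5000 10.2000 1.6000

Derivation:
After op 1 tick(4): ref=4.0000 raw=[4.4000 3.6000 4.4000]
After op 2 tick(5): ref=9.0000 raw=[9.9000 8.1000 9.9000]
After op 3 sync(2): ref=9.0000 raw=[9.9000 8.1000 9.0000]
After op 4 tick(9): ref=18.0000 raw=[19.8000 16.2000 18.9000]
After op 5 tick(8): ref=26.0000 raw=[28.6000 23.4000 27.7000]
After op 6 tick(1): ref=27.0000 raw=[29.7000 24.3000 28.8000]
After op 7 sync(1): ref=27.0000 raw=[29.7000 27.0000 28.8000]
After op 8 tick(8): ref=35.0000 raw=[38.5000 34.2000 37.6000]
Wrap final raw readings (mod 12): 38.5000 mod 12 = 2.5000; 34.2000 mod 12 = 10.2000; 37.6000 mod 12 = 1.6000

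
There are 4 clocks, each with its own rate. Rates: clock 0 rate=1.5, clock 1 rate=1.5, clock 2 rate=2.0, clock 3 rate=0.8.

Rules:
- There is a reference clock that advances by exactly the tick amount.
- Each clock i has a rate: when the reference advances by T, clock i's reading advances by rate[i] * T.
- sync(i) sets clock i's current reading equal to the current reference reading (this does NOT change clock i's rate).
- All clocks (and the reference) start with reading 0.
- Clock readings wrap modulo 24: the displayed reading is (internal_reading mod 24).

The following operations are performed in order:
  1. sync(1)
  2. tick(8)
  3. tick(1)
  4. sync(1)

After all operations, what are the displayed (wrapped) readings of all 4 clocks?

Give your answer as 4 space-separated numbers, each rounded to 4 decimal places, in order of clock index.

After op 1 sync(1): ref=0.0000 raw=[0.0000 0.0000 0.0000 0.0000]
After op 2 tick(8): ref=8.0000 raw=[12.0000 12.0000 16.0000 6.4000]
After op 3 tick(1): ref=9.0000 raw=[13.5000 13.5000 18.0000 7.2000]
After op 4 sync(1): ref=9.0000 raw=[13.5000 9.0000 18.0000 7.2000]
Wrap final raw readings (mod 24): 13.5000 mod 24 = 13.5000; 9.0000 mod 24 = 9.0000; 18.0000 mod 24 = 18.0000; 7.2000 mod 24 = 7.2000

Answer: 13.5000 9.0000 18.0000 7.2000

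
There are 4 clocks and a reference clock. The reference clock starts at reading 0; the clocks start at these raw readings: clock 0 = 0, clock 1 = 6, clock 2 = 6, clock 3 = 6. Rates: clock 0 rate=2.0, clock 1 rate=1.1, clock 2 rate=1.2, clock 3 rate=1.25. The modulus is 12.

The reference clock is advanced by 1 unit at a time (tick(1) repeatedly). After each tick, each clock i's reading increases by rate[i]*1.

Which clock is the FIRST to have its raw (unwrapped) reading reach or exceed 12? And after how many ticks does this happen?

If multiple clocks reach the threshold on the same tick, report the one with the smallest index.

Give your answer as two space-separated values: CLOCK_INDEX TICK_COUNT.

Answer: 2 5

Derivation:
clock 0: start=0, rate=2.0, needs 12-0 = 12; ticks = ceil(12/2.0) = ceil(6.0000) = 6; reading at tick 6 = 0 + 2.0*6 = 12.0000
clock 1: start=6, rate=1.1, needs 12-6 = 6; ticks = ceil(6/1.1) = ceil(5.4545) = 6; reading at tick 6 = 6 + 1.1*6 = 12.6000
clock 2: start=6, rate=1.2, needs 12-6 = 6; ticks = ceil(6/1.2) = ceil(5.0000) = 5; reading at tick 5 = 6 + 1.2*5 = 12.0000
clock 3: start=6, rate=1.25, needs 12-6 = 6; ticks = ceil(6/1.25) = ceil(4.8000) = 5; reading at tick 5 = 6 + 1.25*5 = 12.2500
Minimum tick count = 5; winners = [2, 3]; smallest index = 2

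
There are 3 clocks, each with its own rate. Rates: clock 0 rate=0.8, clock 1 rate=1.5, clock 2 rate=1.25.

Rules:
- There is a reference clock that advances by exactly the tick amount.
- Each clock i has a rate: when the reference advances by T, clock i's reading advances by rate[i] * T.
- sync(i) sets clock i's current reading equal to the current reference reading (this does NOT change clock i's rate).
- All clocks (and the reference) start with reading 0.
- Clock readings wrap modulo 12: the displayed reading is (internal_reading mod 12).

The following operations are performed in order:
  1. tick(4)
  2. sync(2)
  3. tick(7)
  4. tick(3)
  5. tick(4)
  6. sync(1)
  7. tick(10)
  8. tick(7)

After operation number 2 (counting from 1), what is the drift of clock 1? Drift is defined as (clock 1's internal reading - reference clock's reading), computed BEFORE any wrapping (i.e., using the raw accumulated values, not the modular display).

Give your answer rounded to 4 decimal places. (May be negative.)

After op 1 tick(4): ref=4.0000 raw=[3.2000 6.0000 5.0000]
After op 2 sync(2): ref=4.0000 raw=[3.2000 6.0000 4.0000]
Drift of clock 1 after op 2: 6.0000 - 4.0000 = 2.0000

Answer: 2.0000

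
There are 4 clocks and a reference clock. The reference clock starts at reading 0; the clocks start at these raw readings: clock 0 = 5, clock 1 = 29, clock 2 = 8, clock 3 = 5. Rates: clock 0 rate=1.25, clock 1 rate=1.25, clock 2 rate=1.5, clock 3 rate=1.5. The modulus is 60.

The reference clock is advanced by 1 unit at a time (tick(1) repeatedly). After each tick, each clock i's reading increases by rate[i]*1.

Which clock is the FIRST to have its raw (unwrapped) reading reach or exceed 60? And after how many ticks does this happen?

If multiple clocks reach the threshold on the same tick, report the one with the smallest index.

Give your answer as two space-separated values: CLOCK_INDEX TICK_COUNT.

Answer: 1 25

Derivation:
clock 0: start=5, rate=1.25, needs 60-5 = 55; ticks = ceil(55/1.25) = ceil(44.0000) = 44; reading at tick 44 = 5 + 1.25*44 = 60.0000
clock 1: start=29, rate=1.25, needs 60-29 = 31; ticks = ceil(31/1.25) = ceil(24.8000) = 25; reading at tick 25 = 29 + 1.25*25 = 60.2500
clock 2: start=8, rate=1.5, needs 60-8 = 52; ticks = ceil(52/1.5) = ceil(34.6667) = 35; reading at tick 35 = 8 + 1.5*35 = 60.5000
clock 3: start=5, rate=1.5, needs 60-5 = 55; ticks = ceil(55/1.5) = ceil(36.6667) = 37; reading at tick 37 = 5 + 1.5*37 = 60.5000
Minimum tick count = 25; winners = [1]; smallest index = 1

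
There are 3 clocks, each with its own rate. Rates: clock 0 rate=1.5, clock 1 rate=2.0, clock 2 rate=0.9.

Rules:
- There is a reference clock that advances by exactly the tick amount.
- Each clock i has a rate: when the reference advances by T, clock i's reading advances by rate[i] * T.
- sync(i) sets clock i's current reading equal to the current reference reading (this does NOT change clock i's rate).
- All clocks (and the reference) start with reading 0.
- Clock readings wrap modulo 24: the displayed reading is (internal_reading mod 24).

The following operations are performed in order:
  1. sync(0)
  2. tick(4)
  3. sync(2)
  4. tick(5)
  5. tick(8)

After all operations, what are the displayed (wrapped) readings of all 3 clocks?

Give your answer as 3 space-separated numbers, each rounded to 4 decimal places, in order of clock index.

Answer: 1.5000 10.0000 15.7000

Derivation:
After op 1 sync(0): ref=0.0000 raw=[0.0000 0.0000 0.0000]
After op 2 tick(4): ref=4.0000 raw=[6.0000 8.0000 3.6000]
After op 3 sync(2): ref=4.0000 raw=[6.0000 8.0000 4.0000]
After op 4 tick(5): ref=9.0000 raw=[13.5000 18.0000 8.5000]
After op 5 tick(8): ref=17.0000 raw=[25.5000 34.0000 15.7000]
Wrap final raw readings (mod 24): 25.5000 mod 24 = 1.5000; 34.0000 mod 24 = 10.0000; 15.7000 mod 24 = 15.7000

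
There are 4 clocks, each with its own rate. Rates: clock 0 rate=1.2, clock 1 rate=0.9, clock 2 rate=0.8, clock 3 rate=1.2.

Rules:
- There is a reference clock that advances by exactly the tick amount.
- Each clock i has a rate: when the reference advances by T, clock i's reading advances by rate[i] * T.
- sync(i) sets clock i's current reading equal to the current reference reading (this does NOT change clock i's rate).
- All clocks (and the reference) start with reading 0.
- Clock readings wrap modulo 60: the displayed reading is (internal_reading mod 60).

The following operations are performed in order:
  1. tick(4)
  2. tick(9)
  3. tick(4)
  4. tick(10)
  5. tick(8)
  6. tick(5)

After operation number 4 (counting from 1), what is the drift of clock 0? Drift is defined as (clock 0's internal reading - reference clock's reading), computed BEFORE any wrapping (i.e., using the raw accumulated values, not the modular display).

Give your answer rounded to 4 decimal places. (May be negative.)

After op 1 tick(4): ref=4.0000 raw=[4.8000 3.6000 3.2000 4.8000]
After op 2 tick(9): ref=13.0000 raw=[15.6000 11.7000 10.4000 15.6000]
After op 3 tick(4): ref=17.0000 raw=[20.4000 15.3000 13.6000 20.4000]
After op 4 tick(10): ref=27.0000 raw=[32.4000 24.3000 21.6000 32.4000]
Drift of clock 0 after op 4: 32.4000 - 27.0000 = 5.4000

Answer: 5.4000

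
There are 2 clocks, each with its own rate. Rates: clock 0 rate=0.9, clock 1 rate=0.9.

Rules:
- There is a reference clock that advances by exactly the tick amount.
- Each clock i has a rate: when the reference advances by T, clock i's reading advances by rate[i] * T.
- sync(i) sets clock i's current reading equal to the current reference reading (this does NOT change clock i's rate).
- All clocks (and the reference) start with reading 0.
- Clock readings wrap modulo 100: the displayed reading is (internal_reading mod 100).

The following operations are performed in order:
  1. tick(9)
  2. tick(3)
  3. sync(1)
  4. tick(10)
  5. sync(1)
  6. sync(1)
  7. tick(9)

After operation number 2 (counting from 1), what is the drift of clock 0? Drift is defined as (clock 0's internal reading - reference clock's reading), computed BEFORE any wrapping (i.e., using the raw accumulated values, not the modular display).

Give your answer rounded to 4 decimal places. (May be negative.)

Answer: -1.2000

Derivation:
After op 1 tick(9): ref=9.0000 raw=[8.1000 8.1000]
After op 2 tick(3): ref=12.0000 raw=[10.8000 10.8000]
Drift of clock 0 after op 2: 10.8000 - 12.0000 = -1.2000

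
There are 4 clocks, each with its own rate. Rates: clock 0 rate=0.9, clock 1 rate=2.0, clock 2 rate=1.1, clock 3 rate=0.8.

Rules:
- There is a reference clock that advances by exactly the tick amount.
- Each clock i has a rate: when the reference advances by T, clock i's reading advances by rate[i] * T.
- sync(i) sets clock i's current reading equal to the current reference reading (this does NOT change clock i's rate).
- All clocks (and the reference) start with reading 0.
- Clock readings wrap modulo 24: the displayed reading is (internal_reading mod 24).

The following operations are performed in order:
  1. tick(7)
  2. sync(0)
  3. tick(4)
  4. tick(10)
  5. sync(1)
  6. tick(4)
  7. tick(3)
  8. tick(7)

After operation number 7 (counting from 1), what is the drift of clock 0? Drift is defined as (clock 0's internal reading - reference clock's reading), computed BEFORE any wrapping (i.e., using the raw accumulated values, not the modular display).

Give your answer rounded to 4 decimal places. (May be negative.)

Answer: -2.1000

Derivation:
After op 1 tick(7): ref=7.0000 raw=[6.3000 14.0000 7.7000 5.6000]
After op 2 sync(0): ref=7.0000 raw=[7.0000 14.0000 7.7000 5.6000]
After op 3 tick(4): ref=11.0000 raw=[10.6000 22.0000 12.1000 8.8000]
After op 4 tick(10): ref=21.0000 raw=[19.6000 42.0000 23.1000 16.8000]
After op 5 sync(1): ref=21.0000 raw=[19.6000 21.0000 23.1000 16.8000]
After op 6 tick(4): ref=25.0000 raw=[23.2000 29.0000 27.5000 20.0000]
After op 7 tick(3): ref=28.0000 raw=[25.9000 35.0000 30.8000 22.4000]
Drift of clock 0 after op 7: 25.9000 - 28.0000 = -2.1000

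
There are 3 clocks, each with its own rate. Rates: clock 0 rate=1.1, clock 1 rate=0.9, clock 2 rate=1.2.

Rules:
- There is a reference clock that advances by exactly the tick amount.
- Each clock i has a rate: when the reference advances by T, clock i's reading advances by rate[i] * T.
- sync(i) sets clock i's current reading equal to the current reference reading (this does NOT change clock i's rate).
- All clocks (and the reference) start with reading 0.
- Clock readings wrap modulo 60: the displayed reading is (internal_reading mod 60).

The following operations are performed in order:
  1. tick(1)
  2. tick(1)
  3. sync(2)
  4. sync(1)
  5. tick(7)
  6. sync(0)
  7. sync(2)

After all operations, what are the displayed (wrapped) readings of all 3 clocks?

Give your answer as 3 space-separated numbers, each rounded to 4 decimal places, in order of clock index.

After op 1 tick(1): ref=1.0000 raw=[1.1000 0.9000 1.2000]
After op 2 tick(1): ref=2.0000 raw=[2.2000 1.8000 2.4000]
After op 3 sync(2): ref=2.0000 raw=[2.2000 1.8000 2.0000]
After op 4 sync(1): ref=2.0000 raw=[2.2000 2.0000 2.0000]
After op 5 tick(7): ref=9.0000 raw=[9.9000 8.3000 10.4000]
After op 6 sync(0): ref=9.0000 raw=[9.0000 8.3000 10.4000]
After op 7 sync(2): ref=9.0000 raw=[9.0000 8.3000 9.0000]
Wrap final raw readings (mod 60): 9.0000 mod 60 = 9.0000; 8.3000 mod 60 = 8.3000; 9.0000 mod 60 = 9.0000

Answer: 9.0000 8.3000 9.0000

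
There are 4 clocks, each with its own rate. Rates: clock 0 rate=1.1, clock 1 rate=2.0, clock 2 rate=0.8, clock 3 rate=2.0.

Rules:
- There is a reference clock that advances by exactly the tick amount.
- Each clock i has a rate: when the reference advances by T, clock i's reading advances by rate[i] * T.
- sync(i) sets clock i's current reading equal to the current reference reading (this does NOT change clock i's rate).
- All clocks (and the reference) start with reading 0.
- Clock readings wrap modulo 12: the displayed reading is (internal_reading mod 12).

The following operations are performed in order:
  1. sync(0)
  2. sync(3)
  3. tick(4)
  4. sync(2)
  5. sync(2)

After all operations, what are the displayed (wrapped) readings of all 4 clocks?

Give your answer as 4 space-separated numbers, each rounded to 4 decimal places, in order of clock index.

Answer: 4.4000 8.0000 4.0000 8.0000

Derivation:
After op 1 sync(0): ref=0.0000 raw=[0.0000 0.0000 0.0000 0.0000]
After op 2 sync(3): ref=0.0000 raw=[0.0000 0.0000 0.0000 0.0000]
After op 3 tick(4): ref=4.0000 raw=[4.4000 8.0000 3.2000 8.0000]
After op 4 sync(2): ref=4.0000 raw=[4.4000 8.0000 4.0000 8.0000]
After op 5 sync(2): ref=4.0000 raw=[4.4000 8.0000 4.0000 8.0000]
Wrap final raw readings (mod 12): 4.4000 mod 12 = 4.4000; 8.0000 mod 12 = 8.0000; 4.0000 mod 12 = 4.0000; 8.0000 mod 12 = 8.0000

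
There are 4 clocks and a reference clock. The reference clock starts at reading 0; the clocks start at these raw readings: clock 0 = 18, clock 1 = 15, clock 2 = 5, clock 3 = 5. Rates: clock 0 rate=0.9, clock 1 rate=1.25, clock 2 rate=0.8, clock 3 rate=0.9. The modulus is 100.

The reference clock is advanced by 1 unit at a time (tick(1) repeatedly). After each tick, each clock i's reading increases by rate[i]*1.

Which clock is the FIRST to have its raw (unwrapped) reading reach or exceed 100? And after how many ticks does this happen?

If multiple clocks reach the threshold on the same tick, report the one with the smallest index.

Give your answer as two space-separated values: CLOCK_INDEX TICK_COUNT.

clock 0: start=18, rate=0.9, needs 100-18 = 82; ticks = ceil(82/0.9) = ceil(91.1111) = 92; reading at tick 92 = 18 + 0.9*92 = 100.8000
clock 1: start=15, rate=1.25, needs 100-15 = 85; ticks = ceil(85/1.25) = ceil(68.0000) = 68; reading at tick 68 = 15 + 1.25*68 = 100.0000
clock 2: start=5, rate=0.8, needs 100-5 = 95; ticks = ceil(95/0.8) = ceil(118.7500) = 119; reading at tick 119 = 5 + 0.8*119 = 100.2000
clock 3: start=5, rate=0.9, needs 100-5 = 95; ticks = ceil(95/0.9) = ceil(105.5556) = 106; reading at tick 106 = 5 + 0.9*106 = 100.4000
Minimum tick count = 68; winners = [1]; smallest index = 1

Answer: 1 68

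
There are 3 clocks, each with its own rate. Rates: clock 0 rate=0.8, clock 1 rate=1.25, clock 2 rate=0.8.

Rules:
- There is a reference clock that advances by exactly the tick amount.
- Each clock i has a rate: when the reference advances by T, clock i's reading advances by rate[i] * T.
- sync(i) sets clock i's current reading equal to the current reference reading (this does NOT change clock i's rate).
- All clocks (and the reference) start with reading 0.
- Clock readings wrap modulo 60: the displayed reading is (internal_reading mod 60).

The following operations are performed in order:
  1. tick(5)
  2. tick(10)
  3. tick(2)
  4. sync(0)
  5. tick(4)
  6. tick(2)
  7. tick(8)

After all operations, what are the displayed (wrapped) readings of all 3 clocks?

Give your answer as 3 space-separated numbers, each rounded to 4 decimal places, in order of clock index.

After op 1 tick(5): ref=5.0000 raw=[4.0000 6.2500 4.0000]
After op 2 tick(10): ref=15.0000 raw=[12.0000 18.7500 12.0000]
After op 3 tick(2): ref=17.0000 raw=[13.6000 21.2500 13.6000]
After op 4 sync(0): ref=17.0000 raw=[17.0000 21.2500 13.6000]
After op 5 tick(4): ref=21.0000 raw=[20.2000 26.2500 16.8000]
After op 6 tick(2): ref=23.0000 raw=[21.8000 28.7500 18.4000]
After op 7 tick(8): ref=31.0000 raw=[28.2000 38.7500 24.8000]
Wrap final raw readings (mod 60): 28.2000 mod 60 = 28.2000; 38.7500 mod 60 = 38.7500; 24.8000 mod 60 = 24.8000

Answer: 28.2000 38.7500 24.8000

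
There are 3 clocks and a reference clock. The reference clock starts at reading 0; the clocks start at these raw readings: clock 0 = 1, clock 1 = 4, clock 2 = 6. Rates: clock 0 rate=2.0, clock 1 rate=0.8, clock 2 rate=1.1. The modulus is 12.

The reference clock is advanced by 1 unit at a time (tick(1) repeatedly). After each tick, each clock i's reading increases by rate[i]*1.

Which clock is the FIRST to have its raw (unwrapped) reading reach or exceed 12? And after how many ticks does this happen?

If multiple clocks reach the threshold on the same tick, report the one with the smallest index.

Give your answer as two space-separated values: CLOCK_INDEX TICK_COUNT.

clock 0: start=1, rate=2.0, needs 12-1 = 11; ticks = ceil(11/2.0) = ceil(5.5000) = 6; reading at tick 6 = 1 + 2.0*6 = 13.0000
clock 1: start=4, rate=0.8, needs 12-4 = 8; ticks = ceil(8/0.8) = ceil(10.0000) = 10; reading at tick 10 = 4 + 0.8*10 = 12.0000
clock 2: start=6, rate=1.1, needs 12-6 = 6; ticks = ceil(6/1.1) = ceil(5.4545) = 6; reading at tick 6 = 6 + 1.1*6 = 12.6000
Minimum tick count = 6; winners = [0, 2]; smallest index = 0

Answer: 0 6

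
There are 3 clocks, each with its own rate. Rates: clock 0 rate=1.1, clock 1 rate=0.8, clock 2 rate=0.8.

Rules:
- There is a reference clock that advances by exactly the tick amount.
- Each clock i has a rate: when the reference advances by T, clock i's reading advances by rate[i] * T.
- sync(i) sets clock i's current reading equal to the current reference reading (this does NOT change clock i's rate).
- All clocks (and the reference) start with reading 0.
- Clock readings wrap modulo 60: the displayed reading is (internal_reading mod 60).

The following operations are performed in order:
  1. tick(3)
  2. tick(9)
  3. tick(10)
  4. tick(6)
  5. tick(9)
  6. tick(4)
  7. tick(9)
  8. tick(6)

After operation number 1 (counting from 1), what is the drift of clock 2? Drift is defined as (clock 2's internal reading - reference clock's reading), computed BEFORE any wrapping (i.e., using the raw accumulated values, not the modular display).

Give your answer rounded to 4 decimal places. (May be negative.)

After op 1 tick(3): ref=3.0000 raw=[3.3000 2.4000 2.4000]
Drift of clock 2 after op 1: 2.4000 - 3.0000 = -0.6000

Answer: -0.6000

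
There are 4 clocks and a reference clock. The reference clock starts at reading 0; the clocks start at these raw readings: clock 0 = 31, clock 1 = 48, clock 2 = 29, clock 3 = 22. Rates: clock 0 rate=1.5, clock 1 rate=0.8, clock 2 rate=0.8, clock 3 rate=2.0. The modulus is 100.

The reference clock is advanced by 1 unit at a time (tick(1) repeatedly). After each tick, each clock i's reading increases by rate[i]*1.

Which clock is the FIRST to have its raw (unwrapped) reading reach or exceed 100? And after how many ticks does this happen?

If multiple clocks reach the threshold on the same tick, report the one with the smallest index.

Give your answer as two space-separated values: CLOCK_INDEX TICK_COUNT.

Answer: 3 39

Derivation:
clock 0: start=31, rate=1.5, needs 100-31 = 69; ticks = ceil(69/1.5) = ceil(46.0000) = 46; reading at tick 46 = 31 + 1.5*46 = 100.0000
clock 1: start=48, rate=0.8, needs 100-48 = 52; ticks = ceil(52/0.8) = ceil(65.0000) = 65; reading at tick 65 = 48 + 0.8*65 = 100.0000
clock 2: start=29, rate=0.8, needs 100-29 = 71; ticks = ceil(71/0.8) = ceil(88.7500) = 89; reading at tick 89 = 29 + 0.8*89 = 100.2000
clock 3: start=22, rate=2.0, needs 100-22 = 78; ticks = ceil(78/2.0) = ceil(39.0000) = 39; reading at tick 39 = 22 + 2.0*39 = 100.0000
Minimum tick count = 39; winners = [3]; smallest index = 3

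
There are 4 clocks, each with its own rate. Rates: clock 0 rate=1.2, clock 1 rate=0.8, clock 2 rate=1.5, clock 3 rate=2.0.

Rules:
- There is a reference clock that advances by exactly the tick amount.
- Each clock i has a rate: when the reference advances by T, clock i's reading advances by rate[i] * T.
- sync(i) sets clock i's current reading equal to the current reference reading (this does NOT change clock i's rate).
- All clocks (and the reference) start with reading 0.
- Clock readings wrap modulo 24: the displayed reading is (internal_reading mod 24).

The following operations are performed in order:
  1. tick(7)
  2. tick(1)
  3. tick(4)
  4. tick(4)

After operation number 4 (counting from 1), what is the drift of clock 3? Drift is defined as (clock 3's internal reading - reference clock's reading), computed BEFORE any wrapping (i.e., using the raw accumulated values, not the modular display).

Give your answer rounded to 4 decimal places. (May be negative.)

After op 1 tick(7): ref=7.0000 raw=[8.4000 5.6000 10.5000 14.0000]
After op 2 tick(1): ref=8.0000 raw=[9.6000 6.4000 12.0000 16.0000]
After op 3 tick(4): ref=12.0000 raw=[14.4000 9.6000 18.0000 24.0000]
After op 4 tick(4): ref=16.0000 raw=[19.2000 12.8000 24.0000 32.0000]
Drift of clock 3 after op 4: 32.0000 - 16.0000 = 16.0000

Answer: 16.0000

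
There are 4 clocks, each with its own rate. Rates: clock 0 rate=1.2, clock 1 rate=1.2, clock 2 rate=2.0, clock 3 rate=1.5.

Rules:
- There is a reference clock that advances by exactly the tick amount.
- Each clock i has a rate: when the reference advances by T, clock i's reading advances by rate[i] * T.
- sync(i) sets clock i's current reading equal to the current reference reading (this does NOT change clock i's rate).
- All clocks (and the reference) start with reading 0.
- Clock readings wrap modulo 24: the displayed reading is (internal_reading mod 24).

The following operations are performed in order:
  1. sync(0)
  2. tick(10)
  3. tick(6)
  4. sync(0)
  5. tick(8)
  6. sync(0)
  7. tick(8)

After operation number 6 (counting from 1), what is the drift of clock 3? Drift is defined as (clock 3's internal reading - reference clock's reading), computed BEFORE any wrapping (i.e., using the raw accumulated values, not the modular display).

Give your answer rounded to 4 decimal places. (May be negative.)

Answer: 12.0000

Derivation:
After op 1 sync(0): ref=0.0000 raw=[0.0000 0.0000 0.0000 0.0000]
After op 2 tick(10): ref=10.0000 raw=[12.0000 12.0000 20.0000 15.0000]
After op 3 tick(6): ref=16.0000 raw=[19.2000 19.2000 32.0000 24.0000]
After op 4 sync(0): ref=16.0000 raw=[16.0000 19.2000 32.0000 24.0000]
After op 5 tick(8): ref=24.0000 raw=[25.6000 28.8000 48.0000 36.0000]
After op 6 sync(0): ref=24.0000 raw=[24.0000 28.8000 48.0000 36.0000]
Drift of clock 3 after op 6: 36.0000 - 24.0000 = 12.0000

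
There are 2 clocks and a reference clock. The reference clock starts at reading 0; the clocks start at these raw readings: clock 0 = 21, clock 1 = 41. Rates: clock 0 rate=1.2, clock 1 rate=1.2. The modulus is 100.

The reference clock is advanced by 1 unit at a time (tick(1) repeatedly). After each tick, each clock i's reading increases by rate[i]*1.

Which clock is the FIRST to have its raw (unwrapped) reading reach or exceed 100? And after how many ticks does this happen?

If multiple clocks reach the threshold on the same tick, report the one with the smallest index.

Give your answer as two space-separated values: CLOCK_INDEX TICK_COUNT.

Answer: 1 50

Derivation:
clock 0: start=21, rate=1.2, needs 100-21 = 79; ticks = ceil(79/1.2) = ceil(65.8333) = 66; reading at tick 66 = 21 + 1.2*66 = 100.2000
clock 1: start=41, rate=1.2, needs 100-41 = 59; ticks = ceil(59/1.2) = ceil(49.1667) = 50; reading at tick 50 = 41 + 1.2*50 = 101.0000
Minimum tick count = 50; winners = [1]; smallest index = 1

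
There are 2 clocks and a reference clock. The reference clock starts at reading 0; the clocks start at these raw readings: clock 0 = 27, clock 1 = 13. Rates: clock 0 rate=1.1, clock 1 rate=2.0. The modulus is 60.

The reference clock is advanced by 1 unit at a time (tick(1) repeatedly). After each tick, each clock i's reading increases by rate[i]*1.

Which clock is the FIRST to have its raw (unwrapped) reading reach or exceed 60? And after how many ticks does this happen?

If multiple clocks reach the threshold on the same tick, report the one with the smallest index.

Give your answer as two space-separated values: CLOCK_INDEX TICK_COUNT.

Answer: 1 24

Derivation:
clock 0: start=27, rate=1.1, needs 60-27 = 33; ticks = ceil(33/1.1) = ceil(30.0000) = 30; reading at tick 30 = 27 + 1.1*30 = 60.0000
clock 1: start=13, rate=2.0, needs 60-13 = 47; ticks = ceil(47/2.0) = ceil(23.5000) = 24; reading at tick 24 = 13 + 2.0*24 = 61.0000
Minimum tick count = 24; winners = [1]; smallest index = 1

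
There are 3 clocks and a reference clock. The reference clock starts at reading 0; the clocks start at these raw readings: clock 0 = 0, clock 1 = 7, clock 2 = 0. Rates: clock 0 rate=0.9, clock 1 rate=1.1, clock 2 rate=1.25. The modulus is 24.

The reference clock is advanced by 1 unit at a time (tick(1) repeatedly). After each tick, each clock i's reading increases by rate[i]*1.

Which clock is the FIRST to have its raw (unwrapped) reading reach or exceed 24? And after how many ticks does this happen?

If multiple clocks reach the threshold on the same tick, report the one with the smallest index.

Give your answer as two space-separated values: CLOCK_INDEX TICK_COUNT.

Answer: 1 16

Derivation:
clock 0: start=0, rate=0.9, needs 24-0 = 24; ticks = ceil(24/0.9) = ceil(26.6667) = 27; reading at tick 27 = 0 + 0.9*27 = 24.3000
clock 1: start=7, rate=1.1, needs 24-7 = 17; ticks = ceil(17/1.1) = ceil(15.4545) = 16; reading at tick 16 = 7 + 1.1*16 = 24.6000
clock 2: start=0, rate=1.25, needs 24-0 = 24; ticks = ceil(24/1.25) = ceil(19.2000) = 20; reading at tick 20 = 0 + 1.25*20 = 25.0000
Minimum tick count = 16; winners = [1]; smallest index = 1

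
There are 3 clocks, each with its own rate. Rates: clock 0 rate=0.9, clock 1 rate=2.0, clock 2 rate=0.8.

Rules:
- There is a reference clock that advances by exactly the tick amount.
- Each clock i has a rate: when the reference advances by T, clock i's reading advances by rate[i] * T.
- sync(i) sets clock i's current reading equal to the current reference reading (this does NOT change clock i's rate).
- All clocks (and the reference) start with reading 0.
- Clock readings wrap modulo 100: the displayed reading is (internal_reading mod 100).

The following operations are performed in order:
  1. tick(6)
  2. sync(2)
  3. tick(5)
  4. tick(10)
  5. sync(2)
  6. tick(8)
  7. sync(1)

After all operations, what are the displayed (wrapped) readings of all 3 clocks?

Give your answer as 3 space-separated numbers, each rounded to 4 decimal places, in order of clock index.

Answer: 26.1000 29.0000 27.4000

Derivation:
After op 1 tick(6): ref=6.0000 raw=[5.4000 12.0000 4.8000]
After op 2 sync(2): ref=6.0000 raw=[5.4000 12.0000 6.0000]
After op 3 tick(5): ref=11.0000 raw=[9.9000 22.0000 10.0000]
After op 4 tick(10): ref=21.0000 raw=[18.9000 42.0000 18.0000]
After op 5 sync(2): ref=21.0000 raw=[18.9000 42.0000 21.0000]
After op 6 tick(8): ref=29.0000 raw=[26.1000 58.0000 27.4000]
After op 7 sync(1): ref=29.0000 raw=[26.1000 29.0000 27.4000]
Wrap final raw readings (mod 100): 26.1000 mod 100 = 26.1000; 29.0000 mod 100 = 29.0000; 27.4000 mod 100 = 27.4000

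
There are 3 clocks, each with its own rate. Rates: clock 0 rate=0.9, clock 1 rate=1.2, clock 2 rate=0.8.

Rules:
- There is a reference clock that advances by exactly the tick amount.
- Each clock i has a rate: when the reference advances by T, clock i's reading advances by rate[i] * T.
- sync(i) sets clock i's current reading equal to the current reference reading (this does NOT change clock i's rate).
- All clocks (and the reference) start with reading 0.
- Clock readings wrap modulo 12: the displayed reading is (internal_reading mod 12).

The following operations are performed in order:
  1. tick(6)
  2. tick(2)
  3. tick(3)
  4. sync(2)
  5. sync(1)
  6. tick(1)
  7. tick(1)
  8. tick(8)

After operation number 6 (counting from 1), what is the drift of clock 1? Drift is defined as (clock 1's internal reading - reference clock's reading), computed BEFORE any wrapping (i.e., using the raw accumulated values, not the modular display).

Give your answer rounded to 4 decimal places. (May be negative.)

After op 1 tick(6): ref=6.0000 raw=[5.4000 7.2000 4.8000]
After op 2 tick(2): ref=8.0000 raw=[7.2000 9.6000 6.4000]
After op 3 tick(3): ref=11.0000 raw=[9.9000 13.2000 8.8000]
After op 4 sync(2): ref=11.0000 raw=[9.9000 13.2000 11.0000]
After op 5 sync(1): ref=11.0000 raw=[9.9000 11.0000 11.0000]
After op 6 tick(1): ref=12.0000 raw=[10.8000 12.2000 11.8000]
Drift of clock 1 after op 6: 12.2000 - 12.0000 = 0.2000

Answer: 0.2000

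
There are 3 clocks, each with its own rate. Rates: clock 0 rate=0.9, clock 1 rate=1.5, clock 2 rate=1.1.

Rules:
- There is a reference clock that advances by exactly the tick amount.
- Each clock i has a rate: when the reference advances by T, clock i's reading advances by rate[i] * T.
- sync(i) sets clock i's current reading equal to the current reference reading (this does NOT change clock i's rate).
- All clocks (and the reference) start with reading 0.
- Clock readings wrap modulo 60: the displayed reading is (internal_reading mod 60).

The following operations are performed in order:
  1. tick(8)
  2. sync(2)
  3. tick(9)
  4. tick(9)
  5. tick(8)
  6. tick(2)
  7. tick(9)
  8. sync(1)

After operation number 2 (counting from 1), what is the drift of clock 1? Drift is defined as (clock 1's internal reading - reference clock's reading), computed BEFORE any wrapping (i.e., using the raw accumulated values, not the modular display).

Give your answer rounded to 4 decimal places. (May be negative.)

After op 1 tick(8): ref=8.0000 raw=[7.2000 12.0000 8.8000]
After op 2 sync(2): ref=8.0000 raw=[7.2000 12.0000 8.0000]
Drift of clock 1 after op 2: 12.0000 - 8.0000 = 4.0000

Answer: 4.0000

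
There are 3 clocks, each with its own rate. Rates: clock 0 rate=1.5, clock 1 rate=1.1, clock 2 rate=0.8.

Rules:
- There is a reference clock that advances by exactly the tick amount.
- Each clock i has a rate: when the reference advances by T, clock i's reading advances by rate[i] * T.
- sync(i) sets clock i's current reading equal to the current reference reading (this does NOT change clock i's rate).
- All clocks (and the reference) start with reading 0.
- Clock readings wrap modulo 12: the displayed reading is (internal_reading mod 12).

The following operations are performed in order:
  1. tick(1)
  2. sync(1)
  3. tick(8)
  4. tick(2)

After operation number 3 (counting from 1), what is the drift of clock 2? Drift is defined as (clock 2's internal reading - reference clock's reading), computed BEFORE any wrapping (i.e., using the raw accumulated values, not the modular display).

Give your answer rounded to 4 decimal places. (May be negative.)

Answer: -1.8000

Derivation:
After op 1 tick(1): ref=1.0000 raw=[1.5000 1.1000 0.8000]
After op 2 sync(1): ref=1.0000 raw=[1.5000 1.0000 0.8000]
After op 3 tick(8): ref=9.0000 raw=[13.5000 9.8000 7.2000]
Drift of clock 2 after op 3: 7.2000 - 9.0000 = -1.8000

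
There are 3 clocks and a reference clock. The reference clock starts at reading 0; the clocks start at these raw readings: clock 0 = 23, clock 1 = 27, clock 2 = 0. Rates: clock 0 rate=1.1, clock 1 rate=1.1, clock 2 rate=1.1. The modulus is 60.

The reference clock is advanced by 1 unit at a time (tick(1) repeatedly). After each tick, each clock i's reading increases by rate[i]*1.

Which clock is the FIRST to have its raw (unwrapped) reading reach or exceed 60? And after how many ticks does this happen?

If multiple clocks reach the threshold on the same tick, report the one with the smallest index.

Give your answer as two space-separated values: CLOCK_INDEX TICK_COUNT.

clock 0: start=23, rate=1.1, needs 60-23 = 37; ticks = ceil(37/1.1) = ceil(33.6364) = 34; reading at tick 34 = 23 + 1.1*34 = 60.4000
clock 1: start=27, rate=1.1, needs 60-27 = 33; ticks = ceil(33/1.1) = ceil(30.0000) = 30; reading at tick 30 = 27 + 1.1*30 = 60.0000
clock 2: start=0, rate=1.1, needs 60-0 = 60; ticks = ceil(60/1.1) = ceil(54.5455) = 55; reading at tick 55 = 0 + 1.1*55 = 60.5000
Minimum tick count = 30; winners = [1]; smallest index = 1

Answer: 1 30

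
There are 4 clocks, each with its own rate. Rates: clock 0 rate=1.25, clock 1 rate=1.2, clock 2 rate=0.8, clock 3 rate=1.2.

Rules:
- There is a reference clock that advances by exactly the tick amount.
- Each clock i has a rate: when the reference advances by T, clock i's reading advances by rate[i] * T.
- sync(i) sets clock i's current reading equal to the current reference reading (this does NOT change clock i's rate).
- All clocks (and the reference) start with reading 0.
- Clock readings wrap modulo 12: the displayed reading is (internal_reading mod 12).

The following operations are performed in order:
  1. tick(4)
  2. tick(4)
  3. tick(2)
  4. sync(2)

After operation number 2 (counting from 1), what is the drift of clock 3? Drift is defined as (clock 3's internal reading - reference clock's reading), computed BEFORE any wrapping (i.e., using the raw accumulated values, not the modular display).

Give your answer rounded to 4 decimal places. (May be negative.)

After op 1 tick(4): ref=4.0000 raw=[5.0000 4.8000 3.2000 4.8000]
After op 2 tick(4): ref=8.0000 raw=[10.0000 9.6000 6.4000 9.6000]
Drift of clock 3 after op 2: 9.6000 - 8.0000 = 1.6000

Answer: 1.6000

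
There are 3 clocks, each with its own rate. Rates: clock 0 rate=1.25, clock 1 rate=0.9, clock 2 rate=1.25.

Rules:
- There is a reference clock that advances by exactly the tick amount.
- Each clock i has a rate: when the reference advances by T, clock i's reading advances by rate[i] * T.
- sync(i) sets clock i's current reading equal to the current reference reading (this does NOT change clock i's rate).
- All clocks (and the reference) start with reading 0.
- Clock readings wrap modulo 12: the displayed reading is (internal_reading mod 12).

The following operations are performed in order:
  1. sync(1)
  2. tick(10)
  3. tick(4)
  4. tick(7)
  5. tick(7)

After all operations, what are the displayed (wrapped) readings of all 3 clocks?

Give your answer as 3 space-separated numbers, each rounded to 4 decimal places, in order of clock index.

Answer: 11.0000 1.2000 11.0000

Derivation:
After op 1 sync(1): ref=0.0000 raw=[0.0000 0.0000 0.0000]
After op 2 tick(10): ref=10.0000 raw=[12.5000 9.0000 12.5000]
After op 3 tick(4): ref=14.0000 raw=[17.5000 12.6000 17.5000]
After op 4 tick(7): ref=21.0000 raw=[26.2500 18.9000 26.2500]
After op 5 tick(7): ref=28.0000 raw=[35.0000 25.2000 35.0000]
Wrap final raw readings (mod 12): 35.0000 mod 12 = 11.0000; 25.2000 mod 12 = 1.2000; 35.0000 mod 12 = 11.0000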